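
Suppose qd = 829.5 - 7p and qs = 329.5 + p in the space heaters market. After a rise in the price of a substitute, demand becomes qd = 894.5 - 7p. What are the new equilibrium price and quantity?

p' = 70.625, q' = 400.125

Original equilibrium: p* = 62.5, q* = 392.
New equilibrium: 894.5 - 7p = 329.5 + p, so 565 = 8p and p' = 70.625; q' = 894.5 − 7(70.625) = 400.125.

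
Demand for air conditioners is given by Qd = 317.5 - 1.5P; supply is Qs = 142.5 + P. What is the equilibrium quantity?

Set Qd = Qs: 317.5 - 1.5P = 142.5 + P.
175 = 2.5P, so P* = 70.
Q* = 317.5 − 1.5(70) = 212.5.

Q* = 212.5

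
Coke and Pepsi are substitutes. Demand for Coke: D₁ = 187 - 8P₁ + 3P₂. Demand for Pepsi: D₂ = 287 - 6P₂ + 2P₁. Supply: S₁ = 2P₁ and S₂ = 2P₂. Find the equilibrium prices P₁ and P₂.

Market 1: 187 - 8P₁ + 3P₂ = 2P₁ → 10P₁ - 3P₂ = 187.
Market 2: 8P₂ - 2P₁ = 287.
Eliminating P₂: 8×(1) + 3×(2) gives 74P₁ = 2357, so P₁ = 2357/74.
Back-substitute into (2): P₂ = (287 + 2×2357/74) / 8 = 1622/37.

P₁ = 2357/74, P₂ = 1622/37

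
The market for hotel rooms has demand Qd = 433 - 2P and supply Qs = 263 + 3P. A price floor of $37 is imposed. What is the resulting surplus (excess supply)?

Surplus = 15

Equilibrium price would be P* = 34, so the floor at 37 binds.
At P = 37: Qd = 359, Qs = 374.
Surplus = 374 − 359 = 15.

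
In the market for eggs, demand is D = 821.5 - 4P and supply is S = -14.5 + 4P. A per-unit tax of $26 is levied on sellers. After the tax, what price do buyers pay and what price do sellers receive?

Buyers pay $117.5, sellers receive $91.5

Pre-tax equilibrium: P* = 104.5, Q* = 403.5.
Tax on sellers shifts supply to S = -14.5 + 4(P − 26) = -118.5 + 4P.
821.5 - 4P = -118.5 + 4P gives buyer price Pb = 117.5; sellers receive Ps = 117.5 − 26 = 91.5.
New quantity: Q = 821.5 − 4(117.5) = 351.5.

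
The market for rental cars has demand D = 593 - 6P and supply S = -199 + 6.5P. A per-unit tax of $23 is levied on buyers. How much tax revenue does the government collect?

Pre-tax equilibrium: P* = 63.36, Q* = 212.84.
Tax on buyers shifts demand to D = 593 − 6(P + 23) = 455 - 6P.
455 - 6P = -199 + 6.5P gives seller price Ps = 52.32; buyers pay Pb = 52.32 + 23 = 75.32.
New quantity: Q = 593 − 6(75.32) = 141.08.
Revenue = 23 × 141.08 = 3244.84.

Tax revenue = 3244.84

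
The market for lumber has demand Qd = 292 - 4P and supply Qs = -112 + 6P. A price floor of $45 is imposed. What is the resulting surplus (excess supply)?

Surplus = 46

Equilibrium price would be P* = 40.4, so the floor at 45 binds.
At P = 45: Qd = 112, Qs = 158.
Surplus = 158 − 112 = 46.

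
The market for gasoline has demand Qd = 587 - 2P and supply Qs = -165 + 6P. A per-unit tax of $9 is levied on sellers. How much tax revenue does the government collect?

Tax revenue = 3469.5

Pre-tax equilibrium: P* = 94, Q* = 399.
Tax on sellers shifts supply to Qs = -165 + 6(P − 9) = -219 + 6P.
587 - 2P = -219 + 6P gives buyer price Pb = 100.75; sellers receive Ps = 100.75 − 9 = 91.75.
New quantity: Q = 587 − 2(100.75) = 385.5.
Revenue = 9 × 385.5 = 3469.5.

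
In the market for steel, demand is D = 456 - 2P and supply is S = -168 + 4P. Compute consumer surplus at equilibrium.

Equilibrium: 456 - 2P = -168 + 4P gives P* = 104, Q* = 248.
Demand choke price (D = 0): P = 228.
CS = ½(228 − 104)(248) = 15376.

Consumer surplus = 15376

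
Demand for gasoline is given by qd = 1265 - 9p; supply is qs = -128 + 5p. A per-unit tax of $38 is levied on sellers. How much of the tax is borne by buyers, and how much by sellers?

Pre-tax equilibrium: p* = 99.5, q* = 369.5.
Tax on sellers shifts supply to qs = -128 + 5(p − 38) = -318 + 5p.
1265 - 9p = -318 + 5p gives buyer price pb = 1583/14; sellers receive ps = 1583/14 − 38 = 1051/14.
New quantity: q = 1265 − 9(1583/14) = 3463/14.
Buyer burden = 1583/14 − 99.5 = 95/7; seller burden = 99.5 − 1051/14 = 171/7.

Buyers bear 95/7, sellers bear 171/7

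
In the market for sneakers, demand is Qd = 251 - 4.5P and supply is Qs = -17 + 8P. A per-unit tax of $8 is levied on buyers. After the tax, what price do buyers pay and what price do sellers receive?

Pre-tax equilibrium: P* = 21.44, Q* = 154.52.
Tax on buyers shifts demand to Qd = 251 − 4.5(P + 8) = 215 - 4.5P.
215 - 4.5P = -17 + 8P gives seller price Ps = 18.56; buyers pay Pb = 18.56 + 8 = 26.56.
New quantity: Q = 251 − 4.5(26.56) = 131.48.

Buyers pay $26.56, sellers receive $18.56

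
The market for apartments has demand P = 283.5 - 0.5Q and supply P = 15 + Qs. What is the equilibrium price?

P* = 194

Set the two price expressions equal: 283.5 - 0.5Q = 15 + Q.
268.5 = 1.5Q, so Q* = 179.
P* = 283.5 − (0.5)(179) = 194.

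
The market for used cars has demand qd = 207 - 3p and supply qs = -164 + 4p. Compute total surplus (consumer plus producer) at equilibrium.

Equilibrium: 207 - 3p = -164 + 4p gives p* = 53, q* = 48.
Demand choke price: p = 69; supply starts at p = 41.
CS = ½(69 − 53)(48) = 384; PS = ½(53 − 41)(48) = 288.

Total surplus = 672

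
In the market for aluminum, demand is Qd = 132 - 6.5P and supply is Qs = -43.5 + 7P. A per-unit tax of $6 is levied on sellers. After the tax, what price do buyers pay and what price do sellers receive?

Pre-tax equilibrium: P* = 13, Q* = 47.5.
Tax on sellers shifts supply to Qs = -43.5 + 7(P − 6) = -85.5 + 7P.
132 - 6.5P = -85.5 + 7P gives buyer price Pb = 145/9; sellers receive Ps = 145/9 − 6 = 91/9.
New quantity: Q = 132 − 6.5(145/9) = 491/18.

Buyers pay 145/9, sellers receive 91/9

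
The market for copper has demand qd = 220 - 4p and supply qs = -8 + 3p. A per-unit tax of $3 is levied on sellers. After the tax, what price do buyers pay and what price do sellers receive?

Pre-tax equilibrium: p* = 228/7, q* = 628/7.
Tax on sellers shifts supply to qs = -8 + 3(p − 3) = -17 + 3p.
220 - 4p = -17 + 3p gives buyer price pb = 237/7; sellers receive ps = 237/7 − 3 = 216/7.
New quantity: q = 220 − 4(237/7) = 592/7.

Buyers pay 237/7, sellers receive 216/7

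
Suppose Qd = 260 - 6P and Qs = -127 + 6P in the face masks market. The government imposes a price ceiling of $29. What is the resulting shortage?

Shortage = 39

Equilibrium price would be P* = 32.25, so the ceiling at 29 binds.
At P = 29: Qd = 260 − 6(29) = 86, Qs = -127 + 6(29) = 47.
Shortage = 86 − 47 = 39.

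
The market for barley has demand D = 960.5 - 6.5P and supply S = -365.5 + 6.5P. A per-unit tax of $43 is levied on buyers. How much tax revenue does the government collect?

Tax revenue = 6783.25

Pre-tax equilibrium: P* = 102, Q* = 297.5.
Tax on buyers shifts demand to D = 960.5 − 6.5(P + 43) = 681 - 6.5P.
681 - 6.5P = -365.5 + 6.5P gives seller price Ps = 80.5; buyers pay Pb = 80.5 + 43 = 123.5.
New quantity: Q = 960.5 − 6.5(123.5) = 157.75.
Revenue = 43 × 157.75 = 6783.25.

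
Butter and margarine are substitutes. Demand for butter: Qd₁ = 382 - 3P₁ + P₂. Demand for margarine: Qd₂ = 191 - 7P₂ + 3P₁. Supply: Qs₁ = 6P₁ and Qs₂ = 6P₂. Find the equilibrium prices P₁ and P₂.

P₁ = 1719/38, P₂ = 955/38

Market 1: 382 - 3P₁ + P₂ = 6P₁ → 9P₁ - P₂ = 382.
Market 2: 13P₂ - 3P₁ = 191.
Eliminating P₂: 13×(1) + 1×(2) gives 114P₁ = 5157, so P₁ = 1719/38.
Back-substitute into (2): P₂ = (191 + 3×1719/38) / 13 = 955/38.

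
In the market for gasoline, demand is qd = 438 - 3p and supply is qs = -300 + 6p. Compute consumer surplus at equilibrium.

Equilibrium: 438 - 3p = -300 + 6p gives p* = 82, q* = 192.
Demand choke price (qd = 0): p = 146.
CS = ½(146 − 82)(192) = 6144.

Consumer surplus = 6144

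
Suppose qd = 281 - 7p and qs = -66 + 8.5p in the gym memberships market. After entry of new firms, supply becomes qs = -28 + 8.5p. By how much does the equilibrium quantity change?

Original equilibrium: p* = 694/31, q* = 3853/31.
New equilibrium: 281 - 7p = -28 + 8.5p, so 309 = 15.5p and p' = 618/31; q' = 281 − 7(618/31) = 4385/31.
Change in quantity: 4385/31 − 3853/31 = 532/31.

Δq = 532/31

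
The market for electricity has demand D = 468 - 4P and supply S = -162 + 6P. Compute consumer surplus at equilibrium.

Equilibrium: 468 - 4P = -162 + 6P gives P* = 63, Q* = 216.
Demand choke price (D = 0): P = 117.
CS = ½(117 − 63)(216) = 5832.

Consumer surplus = 5832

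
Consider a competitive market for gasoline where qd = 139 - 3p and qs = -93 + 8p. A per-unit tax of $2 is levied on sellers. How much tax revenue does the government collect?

Tax revenue = 1570/11

Pre-tax equilibrium: p* = 232/11, q* = 833/11.
Tax on sellers shifts supply to qs = -93 + 8(p − 2) = -109 + 8p.
139 - 3p = -109 + 8p gives buyer price pb = 248/11; sellers receive ps = 248/11 − 2 = 226/11.
New quantity: q = 139 − 3(248/11) = 785/11.
Revenue = 2 × 785/11 = 1570/11.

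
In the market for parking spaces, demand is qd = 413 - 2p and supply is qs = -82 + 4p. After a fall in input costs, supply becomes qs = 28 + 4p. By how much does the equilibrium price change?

Δp = -55/3

Original equilibrium: p* = 82.5, q* = 248.
New equilibrium: 413 - 2p = 28 + 4p, so 385 = 6p and p' = 385/6; q' = 413 − 2(385/6) = 854/3.
Change in price: 385/6 − 82.5 = -55/3.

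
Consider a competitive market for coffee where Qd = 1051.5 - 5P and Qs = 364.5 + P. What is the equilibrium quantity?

Q* = 479

Set Qd = Qs: 1051.5 - 5P = 364.5 + P.
687 = 6P, so P* = 114.5.
Q* = 1051.5 − 5(114.5) = 479.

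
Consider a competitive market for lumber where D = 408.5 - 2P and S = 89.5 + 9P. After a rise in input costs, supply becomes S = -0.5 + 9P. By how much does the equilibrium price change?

Original equilibrium: P* = 29, Q* = 350.5.
New equilibrium: 408.5 - 2P = -0.5 + 9P, so 409 = 11P and P' = 409/11; Q' = 408.5 − 2(409/11) = 7351/22.
Change in price: 409/11 − 29 = 90/11.

ΔP = 90/11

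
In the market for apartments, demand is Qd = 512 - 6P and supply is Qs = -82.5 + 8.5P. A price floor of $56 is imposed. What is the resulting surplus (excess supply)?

Equilibrium price would be P* = 41, so the floor at 56 binds.
At P = 56: Qd = 176, Qs = 393.5.
Surplus = 393.5 − 176 = 217.5.

Surplus = 217.5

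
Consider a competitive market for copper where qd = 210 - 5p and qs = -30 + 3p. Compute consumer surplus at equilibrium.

Equilibrium: 210 - 5p = -30 + 3p gives p* = 30, q* = 60.
Demand choke price (qd = 0): p = 42.
CS = ½(42 − 30)(60) = 360.

Consumer surplus = 360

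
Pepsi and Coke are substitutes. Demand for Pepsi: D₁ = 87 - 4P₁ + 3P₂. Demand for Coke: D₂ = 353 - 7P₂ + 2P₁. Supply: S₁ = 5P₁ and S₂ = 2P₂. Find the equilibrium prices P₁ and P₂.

P₁ = 24.56, P₂ = 44.68

Market 1: 87 - 4P₁ + 3P₂ = 5P₁ → 9P₁ - 3P₂ = 87.
Market 2: 9P₂ - 2P₁ = 353.
Eliminating P₂: 9×(1) + 3×(2) gives 75P₁ = 1842, so P₁ = 24.56.
Back-substitute into (2): P₂ = (353 + 2×24.56) / 9 = 44.68.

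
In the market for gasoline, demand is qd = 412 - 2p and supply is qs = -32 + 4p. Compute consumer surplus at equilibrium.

Equilibrium: 412 - 2p = -32 + 4p gives p* = 74, q* = 264.
Demand choke price (qd = 0): p = 206.
CS = ½(206 − 74)(264) = 17424.

Consumer surplus = 17424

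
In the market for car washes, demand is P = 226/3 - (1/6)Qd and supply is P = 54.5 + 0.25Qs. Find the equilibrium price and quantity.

Set the two price expressions equal: 226/3 - (1/6)Q = 54.5 + 0.25Q.
125/6 = (5/12)Q, so Q* = 50.
P* = 226/3 − (1/6)(50) = 67.

P* = 67, Q* = 50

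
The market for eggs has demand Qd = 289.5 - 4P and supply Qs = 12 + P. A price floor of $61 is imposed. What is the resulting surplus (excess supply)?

Equilibrium price would be P* = 55.5, so the floor at 61 binds.
At P = 61: Qd = 45.5, Qs = 73.
Surplus = 73 − 45.5 = 27.5.

Surplus = 27.5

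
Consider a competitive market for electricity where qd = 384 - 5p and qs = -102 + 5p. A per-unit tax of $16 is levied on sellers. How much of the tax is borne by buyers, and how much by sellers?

Buyers bear $8, sellers bear $8

Pre-tax equilibrium: p* = 48.6, q* = 141.
Tax on sellers shifts supply to qs = -102 + 5(p − 16) = -182 + 5p.
384 - 5p = -182 + 5p gives buyer price pb = 56.6; sellers receive ps = 56.6 − 16 = 40.6.
New quantity: q = 384 − 5(56.6) = 101.
Buyer burden = 56.6 − 48.6 = 8; seller burden = 48.6 − 40.6 = 8.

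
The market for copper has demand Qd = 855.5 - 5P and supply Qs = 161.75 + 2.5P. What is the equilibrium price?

Set Qd = Qs: 855.5 - 5P = 161.75 + 2.5P.
693.75 = 7.5P, so P* = 92.5.
Q* = 855.5 − 5(92.5) = 393.

P* = 92.5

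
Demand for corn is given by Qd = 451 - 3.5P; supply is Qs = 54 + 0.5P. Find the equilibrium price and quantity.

Set Qd = Qs: 451 - 3.5P = 54 + 0.5P.
397 = 4P, so P* = 99.25.
Q* = 451 − 3.5(99.25) = 103.625.

P* = 99.25, Q* = 103.625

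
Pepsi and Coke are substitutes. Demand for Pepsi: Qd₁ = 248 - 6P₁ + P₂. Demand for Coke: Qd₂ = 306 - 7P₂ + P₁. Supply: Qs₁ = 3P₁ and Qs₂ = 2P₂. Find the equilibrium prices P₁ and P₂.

P₁ = 31.725, P₂ = 37.525

Market 1: 248 - 6P₁ + P₂ = 3P₁ → 9P₁ - P₂ = 248.
Market 2: 9P₂ - P₁ = 306.
Eliminating P₂: 9×(1) + 1×(2) gives 80P₁ = 2538, so P₁ = 31.725.
Back-substitute into (2): P₂ = (306 + 1×31.725) / 9 = 37.525.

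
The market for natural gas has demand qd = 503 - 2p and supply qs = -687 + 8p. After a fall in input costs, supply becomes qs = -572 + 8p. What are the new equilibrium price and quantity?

p' = 107.5, q' = 288

Original equilibrium: p* = 119, q* = 265.
New equilibrium: 503 - 2p = -572 + 8p, so 1075 = 10p and p' = 107.5; q' = 503 − 2(107.5) = 288.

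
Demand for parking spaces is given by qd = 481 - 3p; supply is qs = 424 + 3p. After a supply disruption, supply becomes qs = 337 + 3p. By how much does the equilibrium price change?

Δp = 14.5

Original equilibrium: p* = 9.5, q* = 452.5.
New equilibrium: 481 - 3p = 337 + 3p, so 144 = 6p and p' = 24; q' = 481 − 3(24) = 409.
Change in price: 24 − 9.5 = 14.5.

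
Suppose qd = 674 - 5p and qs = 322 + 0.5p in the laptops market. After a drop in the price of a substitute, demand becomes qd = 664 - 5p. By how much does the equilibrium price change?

Original equilibrium: p* = 64, q* = 354.
New equilibrium: 664 - 5p = 322 + 0.5p, so 342 = 5.5p and p' = 684/11; q' = 664 − 5(684/11) = 3884/11.
Change in price: 684/11 − 64 = -20/11.

Δp = -20/11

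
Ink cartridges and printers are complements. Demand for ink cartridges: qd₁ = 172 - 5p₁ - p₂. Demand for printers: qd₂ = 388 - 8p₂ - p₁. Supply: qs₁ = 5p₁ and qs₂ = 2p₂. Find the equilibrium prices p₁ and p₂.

p₁ = 148/11, p₂ = 412/11

Market 1: 172 - 5p₁ - p₂ = 5p₁ → 10p₁ + p₂ = 172.
Market 2: 10p₂ + p₁ = 388.
Eliminating p₂: 10×(1) − 1×(2) gives 99p₁ = 1332, so p₁ = 148/11.
Back-substitute into (2): p₂ = (388 − 1×148/11) / 10 = 412/11.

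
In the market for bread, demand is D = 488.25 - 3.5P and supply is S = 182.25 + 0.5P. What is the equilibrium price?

Set D = S: 488.25 - 3.5P = 182.25 + 0.5P.
306 = 4P, so P* = 76.5.
Q* = 488.25 − 3.5(76.5) = 220.5.

P* = 76.5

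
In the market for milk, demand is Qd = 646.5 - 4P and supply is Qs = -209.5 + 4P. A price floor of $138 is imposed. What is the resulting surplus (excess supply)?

Surplus = 248

Equilibrium price would be P* = 107, so the floor at 138 binds.
At P = 138: Qd = 94.5, Qs = 342.5.
Surplus = 342.5 − 94.5 = 248.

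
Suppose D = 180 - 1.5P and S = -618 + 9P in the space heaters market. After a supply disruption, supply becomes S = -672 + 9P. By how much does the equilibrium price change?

Original equilibrium: P* = 76, Q* = 66.
New equilibrium: 180 - 1.5P = -672 + 9P, so 852 = 10.5P and P' = 568/7; Q' = 180 − 1.5(568/7) = 408/7.
Change in price: 568/7 − 76 = 36/7.

ΔP = 36/7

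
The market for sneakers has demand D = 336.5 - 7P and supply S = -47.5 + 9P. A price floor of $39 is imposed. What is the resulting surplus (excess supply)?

Surplus = 240

Equilibrium price would be P* = 24, so the floor at 39 binds.
At P = 39: D = 63.5, S = 303.5.
Surplus = 303.5 − 63.5 = 240.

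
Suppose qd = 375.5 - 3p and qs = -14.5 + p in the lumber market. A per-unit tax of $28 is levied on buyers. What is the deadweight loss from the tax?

Deadweight loss = 294

Pre-tax equilibrium: p* = 97.5, q* = 83.
Tax on buyers shifts demand to qd = 375.5 − 3(p + 28) = 291.5 - 3p.
291.5 - 3p = -14.5 + p gives seller price ps = 76.5; buyers pay pb = 76.5 + 28 = 104.5.
New quantity: q = 375.5 − 3(104.5) = 62.
DWL = ½ × 28 × (83 − 62) = 294.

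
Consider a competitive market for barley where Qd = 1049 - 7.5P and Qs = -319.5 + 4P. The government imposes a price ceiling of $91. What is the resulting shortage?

Shortage = 322

Equilibrium price would be P* = 119, so the ceiling at 91 binds.
At P = 91: Qd = 1049 − 7.5(91) = 366.5, Qs = -319.5 + 4(91) = 44.5.
Shortage = 366.5 − 44.5 = 322.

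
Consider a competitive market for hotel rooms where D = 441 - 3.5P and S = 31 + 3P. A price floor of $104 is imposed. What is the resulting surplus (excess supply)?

Surplus = 266

Equilibrium price would be P* = 820/13, so the floor at 104 binds.
At P = 104: D = 77, S = 343.
Surplus = 343 − 77 = 266.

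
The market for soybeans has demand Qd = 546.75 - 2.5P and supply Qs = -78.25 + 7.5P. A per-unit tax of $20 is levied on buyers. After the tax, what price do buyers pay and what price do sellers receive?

Buyers pay $77.5, sellers receive $57.5

Pre-tax equilibrium: P* = 62.5, Q* = 390.5.
Tax on buyers shifts demand to Qd = 546.75 − 2.5(P + 20) = 496.75 - 2.5P.
496.75 - 2.5P = -78.25 + 7.5P gives seller price Ps = 57.5; buyers pay Pb = 57.5 + 20 = 77.5.
New quantity: Q = 546.75 − 2.5(77.5) = 353.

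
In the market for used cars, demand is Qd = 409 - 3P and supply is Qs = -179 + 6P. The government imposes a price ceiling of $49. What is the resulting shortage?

Equilibrium price would be P* = 196/3, so the ceiling at 49 binds.
At P = 49: Qd = 409 − 3(49) = 262, Qs = -179 + 6(49) = 115.
Shortage = 262 − 115 = 147.

Shortage = 147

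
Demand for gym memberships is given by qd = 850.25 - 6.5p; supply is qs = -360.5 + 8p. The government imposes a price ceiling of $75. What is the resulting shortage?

Equilibrium price would be p* = 83.5, so the ceiling at 75 binds.
At p = 75: qd = 850.25 − 6.5(75) = 362.75, qs = -360.5 + 8(75) = 239.5.
Shortage = 362.75 − 239.5 = 123.25.

Shortage = 123.25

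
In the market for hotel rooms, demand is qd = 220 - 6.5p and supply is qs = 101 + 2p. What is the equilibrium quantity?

Set qd = qs: 220 - 6.5p = 101 + 2p.
119 = 8.5p, so p* = 14.
q* = 220 − 6.5(14) = 129.

q* = 129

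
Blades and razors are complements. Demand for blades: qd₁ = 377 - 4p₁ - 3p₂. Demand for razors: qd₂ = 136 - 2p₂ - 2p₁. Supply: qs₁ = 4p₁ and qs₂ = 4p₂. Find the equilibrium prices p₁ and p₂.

Market 1: 377 - 4p₁ - 3p₂ = 4p₁ → 8p₁ + 3p₂ = 377.
Market 2: 6p₂ + 2p₁ = 136.
Eliminating p₂: 6×(1) − 3×(2) gives 42p₁ = 1854, so p₁ = 309/7.
Back-substitute into (2): p₂ = (136 − 2×309/7) / 6 = 167/21.

p₁ = 309/7, p₂ = 167/21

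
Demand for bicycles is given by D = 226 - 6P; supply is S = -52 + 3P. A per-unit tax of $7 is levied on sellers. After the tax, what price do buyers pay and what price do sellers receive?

Buyers pay 299/9, sellers receive 236/9

Pre-tax equilibrium: P* = 278/9, Q* = 122/3.
Tax on sellers shifts supply to S = -52 + 3(P − 7) = -73 + 3P.
226 - 6P = -73 + 3P gives buyer price Pb = 299/9; sellers receive Ps = 299/9 − 7 = 236/9.
New quantity: Q = 226 − 6(299/9) = 80/3.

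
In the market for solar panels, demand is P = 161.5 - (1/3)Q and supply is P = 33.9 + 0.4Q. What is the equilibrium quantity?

Set the two price expressions equal: 161.5 - (1/3)Q = 33.9 + 0.4Q.
127.6 = (11/15)Q, so Q* = 174.
P* = 161.5 − (1/3)(174) = 103.5.

Q* = 174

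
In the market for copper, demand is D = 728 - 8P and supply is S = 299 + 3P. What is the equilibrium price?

Set D = S: 728 - 8P = 299 + 3P.
429 = 11P, so P* = 39.
Q* = 728 − 8(39) = 416.

P* = 39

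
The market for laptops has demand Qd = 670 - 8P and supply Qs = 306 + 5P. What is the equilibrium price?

P* = 28

Set Qd = Qs: 670 - 8P = 306 + 5P.
364 = 13P, so P* = 28.
Q* = 670 − 8(28) = 446.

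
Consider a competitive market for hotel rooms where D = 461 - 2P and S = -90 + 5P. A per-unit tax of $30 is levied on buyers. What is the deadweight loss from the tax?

Pre-tax equilibrium: P* = 551/7, Q* = 2125/7.
Tax on buyers shifts demand to D = 461 − 2(P + 30) = 401 - 2P.
401 - 2P = -90 + 5P gives seller price Ps = 491/7; buyers pay Pb = 491/7 + 30 = 701/7.
New quantity: Q = 461 − 2(701/7) = 1825/7.
DWL = ½ × 30 × (2125/7 − 1825/7) = 4500/7.

Deadweight loss = 4500/7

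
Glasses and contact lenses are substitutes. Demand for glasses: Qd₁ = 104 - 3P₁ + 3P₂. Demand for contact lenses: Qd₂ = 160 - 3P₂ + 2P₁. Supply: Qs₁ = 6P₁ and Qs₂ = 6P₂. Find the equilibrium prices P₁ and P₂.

Market 1: 104 - 3P₁ + 3P₂ = 6P₁ → 9P₁ - 3P₂ = 104.
Market 2: 9P₂ - 2P₁ = 160.
Eliminating P₂: 9×(1) + 3×(2) gives 75P₁ = 1416, so P₁ = 18.88.
Back-substitute into (2): P₂ = (160 + 2×18.88) / 9 = 1648/75.

P₁ = 18.88, P₂ = 1648/75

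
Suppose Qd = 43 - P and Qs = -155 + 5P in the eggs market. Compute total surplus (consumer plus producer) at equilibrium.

Total surplus = 60

Equilibrium: 43 - P = -155 + 5P gives P* = 33, Q* = 10.
Demand choke price: P = 43; supply starts at P = 31.
CS = ½(43 − 33)(10) = 50; PS = ½(33 − 31)(10) = 10.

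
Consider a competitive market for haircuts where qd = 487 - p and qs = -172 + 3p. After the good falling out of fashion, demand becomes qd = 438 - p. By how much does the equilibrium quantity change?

Δq = -36.75

Original equilibrium: p* = 164.75, q* = 322.25.
New equilibrium: 438 - p = -172 + 3p, so 610 = 4p and p' = 152.5; q' = 438 − 1(152.5) = 285.5.
Change in quantity: 285.5 − 322.25 = -36.75.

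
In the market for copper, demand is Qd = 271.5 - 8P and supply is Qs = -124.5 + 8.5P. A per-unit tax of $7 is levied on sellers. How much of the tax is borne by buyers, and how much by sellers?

Buyers bear 119/33, sellers bear 112/33

Pre-tax equilibrium: P* = 24, Q* = 79.5.
Tax on sellers shifts supply to Qs = -124.5 + 8.5(P − 7) = -184 + 8.5P.
271.5 - 8P = -184 + 8.5P gives buyer price Pb = 911/33; sellers receive Ps = 911/33 − 7 = 680/33.
New quantity: Q = 271.5 − 8(911/33) = 3343/66.
Buyer burden = 911/33 − 24 = 119/33; seller burden = 24 − 680/33 = 112/33.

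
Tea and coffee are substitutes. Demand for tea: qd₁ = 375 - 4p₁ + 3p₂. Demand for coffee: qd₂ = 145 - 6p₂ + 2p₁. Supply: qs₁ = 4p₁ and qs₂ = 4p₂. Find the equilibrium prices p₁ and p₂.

Market 1: 375 - 4p₁ + 3p₂ = 4p₁ → 8p₁ - 3p₂ = 375.
Market 2: 10p₂ - 2p₁ = 145.
Eliminating p₂: 10×(1) + 3×(2) gives 74p₁ = 4185, so p₁ = 4185/74.
Back-substitute into (2): p₂ = (145 + 2×4185/74) / 10 = 955/37.

p₁ = 4185/74, p₂ = 955/37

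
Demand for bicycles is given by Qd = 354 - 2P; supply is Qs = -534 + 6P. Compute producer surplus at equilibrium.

Producer surplus = 1452

Equilibrium: 354 - 2P = -534 + 6P gives P* = 111, Q* = 132.
Supply starts at P = 89 (where Qs = 0).
PS = ½(111 − 89)(132) = 1452.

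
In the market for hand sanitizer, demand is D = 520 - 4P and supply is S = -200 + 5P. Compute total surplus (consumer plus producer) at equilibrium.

Equilibrium: 520 - 4P = -200 + 5P gives P* = 80, Q* = 200.
Demand choke price: P = 130; supply starts at P = 40.
CS = ½(130 − 80)(200) = 5000; PS = ½(80 − 40)(200) = 4000.

Total surplus = 9000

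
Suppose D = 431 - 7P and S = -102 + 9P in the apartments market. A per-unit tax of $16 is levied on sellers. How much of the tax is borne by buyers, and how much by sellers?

Pre-tax equilibrium: P* = 33.3125, Q* = 197.8125.
Tax on sellers shifts supply to S = -102 + 9(P − 16) = -246 + 9P.
431 - 7P = -246 + 9P gives buyer price Pb = 42.3125; sellers receive Ps = 42.3125 − 16 = 26.3125.
New quantity: Q = 431 − 7(42.3125) = 134.8125.
Buyer burden = 42.3125 − 33.3125 = 9; seller burden = 33.3125 − 26.3125 = 7.

Buyers bear $9, sellers bear $7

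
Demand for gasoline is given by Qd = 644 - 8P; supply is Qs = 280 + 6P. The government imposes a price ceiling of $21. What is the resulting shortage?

Shortage = 70

Equilibrium price would be P* = 26, so the ceiling at 21 binds.
At P = 21: Qd = 644 − 8(21) = 476, Qs = 280 + 6(21) = 406.
Shortage = 476 − 406 = 70.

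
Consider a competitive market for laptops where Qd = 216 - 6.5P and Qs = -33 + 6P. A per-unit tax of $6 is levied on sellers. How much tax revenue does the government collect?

Tax revenue = 406.8

Pre-tax equilibrium: P* = 19.92, Q* = 86.52.
Tax on sellers shifts supply to Qs = -33 + 6(P − 6) = -69 + 6P.
216 - 6.5P = -69 + 6P gives buyer price Pb = 22.8; sellers receive Ps = 22.8 − 6 = 16.8.
New quantity: Q = 216 − 6.5(22.8) = 67.8.
Revenue = 6 × 67.8 = 406.8.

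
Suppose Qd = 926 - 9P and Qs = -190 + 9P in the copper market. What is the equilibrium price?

P* = 62

Set Qd = Qs: 926 - 9P = -190 + 9P.
1116 = 18P, so P* = 62.
Q* = 926 − 9(62) = 368.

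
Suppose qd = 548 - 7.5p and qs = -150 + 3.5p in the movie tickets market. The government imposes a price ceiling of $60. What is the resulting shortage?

Equilibrium price would be p* = 698/11, so the ceiling at 60 binds.
At p = 60: qd = 548 − 7.5(60) = 98, qs = -150 + 3.5(60) = 60.
Shortage = 98 − 60 = 38.

Shortage = 38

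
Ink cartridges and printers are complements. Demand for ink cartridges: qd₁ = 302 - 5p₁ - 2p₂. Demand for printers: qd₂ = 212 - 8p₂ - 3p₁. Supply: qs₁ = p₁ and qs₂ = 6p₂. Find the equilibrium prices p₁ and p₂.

Market 1: 302 - 5p₁ - 2p₂ = p₁ → 6p₁ + 2p₂ = 302.
Market 2: 14p₂ + 3p₁ = 212.
Eliminating p₂: 14×(1) − 2×(2) gives 78p₁ = 3804, so p₁ = 634/13.
Back-substitute into (2): p₂ = (212 − 3×634/13) / 14 = 61/13.

p₁ = 634/13, p₂ = 61/13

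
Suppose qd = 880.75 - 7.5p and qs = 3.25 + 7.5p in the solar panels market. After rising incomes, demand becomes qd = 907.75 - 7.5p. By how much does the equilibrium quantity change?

Original equilibrium: p* = 58.5, q* = 442.
New equilibrium: 907.75 - 7.5p = 3.25 + 7.5p, so 904.5 = 15p and p' = 60.3; q' = 907.75 − 7.5(60.3) = 455.5.
Change in quantity: 455.5 − 442 = 13.5.

Δq = 13.5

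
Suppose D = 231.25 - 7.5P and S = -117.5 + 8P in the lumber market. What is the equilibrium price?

Set D = S: 231.25 - 7.5P = -117.5 + 8P.
348.75 = 15.5P, so P* = 22.5.
Q* = 231.25 − 7.5(22.5) = 62.5.

P* = 22.5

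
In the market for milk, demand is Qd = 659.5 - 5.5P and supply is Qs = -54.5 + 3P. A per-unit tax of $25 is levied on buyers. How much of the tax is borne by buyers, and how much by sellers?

Buyers bear 150/17, sellers bear 275/17

Pre-tax equilibrium: P* = 84, Q* = 197.5.
Tax on buyers shifts demand to Qd = 659.5 − 5.5(P + 25) = 522 - 5.5P.
522 - 5.5P = -54.5 + 3P gives seller price Ps = 1153/17; buyers pay Pb = 1153/17 + 25 = 1578/17.
New quantity: Q = 659.5 − 5.5(1578/17) = 5065/34.
Buyer burden = 1578/17 − 84 = 150/17; seller burden = 84 − 1153/17 = 275/17.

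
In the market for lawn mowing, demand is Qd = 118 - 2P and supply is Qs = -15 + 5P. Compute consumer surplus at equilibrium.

Equilibrium: 118 - 2P = -15 + 5P gives P* = 19, Q* = 80.
Demand choke price (Qd = 0): P = 59.
CS = ½(59 − 19)(80) = 1600.

Consumer surplus = 1600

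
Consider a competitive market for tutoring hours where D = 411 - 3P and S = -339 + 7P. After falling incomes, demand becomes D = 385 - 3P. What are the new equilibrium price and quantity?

Original equilibrium: P* = 75, Q* = 186.
New equilibrium: 385 - 3P = -339 + 7P, so 724 = 10P and P' = 72.4; Q' = 385 − 3(72.4) = 167.8.

P' = 72.4, Q' = 167.8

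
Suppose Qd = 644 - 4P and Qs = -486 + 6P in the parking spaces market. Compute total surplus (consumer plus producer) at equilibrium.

Equilibrium: 644 - 4P = -486 + 6P gives P* = 113, Q* = 192.
Demand choke price: P = 161; supply starts at P = 81.
CS = ½(161 − 113)(192) = 4608; PS = ½(113 − 81)(192) = 3072.

Total surplus = 7680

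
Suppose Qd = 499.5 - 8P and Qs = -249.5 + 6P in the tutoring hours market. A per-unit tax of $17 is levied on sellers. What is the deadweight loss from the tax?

Deadweight loss = 3468/7

Pre-tax equilibrium: P* = 53.5, Q* = 71.5.
Tax on sellers shifts supply to Qs = -249.5 + 6(P − 17) = -351.5 + 6P.
499.5 - 8P = -351.5 + 6P gives buyer price Pb = 851/14; sellers receive Ps = 851/14 − 17 = 613/14.
New quantity: Q = 499.5 − 8(851/14) = 185/14.
DWL = ½ × 17 × (71.5 − 185/14) = 3468/7.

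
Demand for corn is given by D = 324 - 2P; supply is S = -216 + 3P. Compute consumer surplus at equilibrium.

Equilibrium: 324 - 2P = -216 + 3P gives P* = 108, Q* = 108.
Demand choke price (D = 0): P = 162.
CS = ½(162 − 108)(108) = 2916.

Consumer surplus = 2916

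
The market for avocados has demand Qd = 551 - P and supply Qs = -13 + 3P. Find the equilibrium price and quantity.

Set Qd = Qs: 551 - P = -13 + 3P.
564 = 4P, so P* = 141.
Q* = 551 − 1(141) = 410.

P* = 141, Q* = 410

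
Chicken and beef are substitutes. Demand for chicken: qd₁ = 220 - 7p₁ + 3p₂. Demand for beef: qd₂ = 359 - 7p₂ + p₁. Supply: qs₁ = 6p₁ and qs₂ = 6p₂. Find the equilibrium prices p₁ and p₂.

Market 1: 220 - 7p₁ + 3p₂ = 6p₁ → 13p₁ - 3p₂ = 220.
Market 2: 13p₂ - p₁ = 359.
Eliminating p₂: 13×(1) + 3×(2) gives 166p₁ = 3937, so p₁ = 3937/166.
Back-substitute into (2): p₂ = (359 + 1×3937/166) / 13 = 4887/166.

p₁ = 3937/166, p₂ = 4887/166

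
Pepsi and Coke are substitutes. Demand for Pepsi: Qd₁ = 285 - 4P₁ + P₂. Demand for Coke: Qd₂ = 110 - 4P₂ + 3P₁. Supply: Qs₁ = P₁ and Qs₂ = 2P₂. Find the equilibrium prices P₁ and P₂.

P₁ = 1820/27, P₂ = 1405/27

Market 1: 285 - 4P₁ + P₂ = P₁ → 5P₁ - P₂ = 285.
Market 2: 6P₂ - 3P₁ = 110.
Eliminating P₂: 6×(1) + 1×(2) gives 27P₁ = 1820, so P₁ = 1820/27.
Back-substitute into (2): P₂ = (110 + 3×1820/27) / 6 = 1405/27.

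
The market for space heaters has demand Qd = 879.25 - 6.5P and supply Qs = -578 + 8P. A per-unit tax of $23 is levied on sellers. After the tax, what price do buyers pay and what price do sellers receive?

Buyers pay 6565/58, sellers receive 5231/58

Pre-tax equilibrium: P* = 100.5, Q* = 226.
Tax on sellers shifts supply to Qs = -578 + 8(P − 23) = -762 + 8P.
879.25 - 6.5P = -762 + 8P gives buyer price Pb = 6565/58; sellers receive Ps = 6565/58 − 23 = 5231/58.
New quantity: Q = 879.25 − 6.5(6565/58) = 4162/29.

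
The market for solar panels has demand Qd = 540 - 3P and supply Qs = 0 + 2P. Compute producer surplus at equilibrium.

Producer surplus = 11664

Equilibrium: 540 - 3P = 0 + 2P gives P* = 108, Q* = 216.
Supply starts at P = 0 (where Qs = 0).
PS = ½(108 − 0)(216) = 11664.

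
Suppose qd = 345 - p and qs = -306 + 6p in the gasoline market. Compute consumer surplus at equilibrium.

Equilibrium: 345 - p = -306 + 6p gives p* = 93, q* = 252.
Demand choke price (qd = 0): p = 345.
CS = ½(345 − 93)(252) = 31752.

Consumer surplus = 31752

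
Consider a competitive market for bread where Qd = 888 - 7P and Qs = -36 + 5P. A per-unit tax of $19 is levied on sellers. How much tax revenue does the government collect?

Tax revenue = 66937/12

Pre-tax equilibrium: P* = 77, Q* = 349.
Tax on sellers shifts supply to Qs = -36 + 5(P − 19) = -131 + 5P.
888 - 7P = -131 + 5P gives buyer price Pb = 1019/12; sellers receive Ps = 1019/12 − 19 = 791/12.
New quantity: Q = 888 − 7(1019/12) = 3523/12.
Revenue = 19 × 3523/12 = 66937/12.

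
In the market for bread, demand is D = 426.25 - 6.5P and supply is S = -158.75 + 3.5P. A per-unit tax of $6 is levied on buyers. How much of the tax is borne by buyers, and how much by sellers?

Buyers bear $2.1, sellers bear $3.9

Pre-tax equilibrium: P* = 58.5, Q* = 46.
Tax on buyers shifts demand to D = 426.25 − 6.5(P + 6) = 387.25 - 6.5P.
387.25 - 6.5P = -158.75 + 3.5P gives seller price Ps = 54.6; buyers pay Pb = 54.6 + 6 = 60.6.
New quantity: Q = 426.25 − 6.5(60.6) = 32.35.
Buyer burden = 60.6 − 58.5 = 2.1; seller burden = 58.5 − 54.6 = 3.9.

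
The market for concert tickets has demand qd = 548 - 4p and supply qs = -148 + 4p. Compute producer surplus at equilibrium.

Equilibrium: 548 - 4p = -148 + 4p gives p* = 87, q* = 200.
Supply starts at p = 37 (where qs = 0).
PS = ½(87 − 37)(200) = 5000.

Producer surplus = 5000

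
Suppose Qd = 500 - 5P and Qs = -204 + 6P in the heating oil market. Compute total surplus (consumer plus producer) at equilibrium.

Total surplus = 5940

Equilibrium: 500 - 5P = -204 + 6P gives P* = 64, Q* = 180.
Demand choke price: P = 100; supply starts at P = 34.
CS = ½(100 − 64)(180) = 3240; PS = ½(64 − 34)(180) = 2700.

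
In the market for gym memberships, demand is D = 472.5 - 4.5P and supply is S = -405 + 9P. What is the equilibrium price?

P* = 65

Set D = S: 472.5 - 4.5P = -405 + 9P.
877.5 = 13.5P, so P* = 65.
Q* = 472.5 − 4.5(65) = 180.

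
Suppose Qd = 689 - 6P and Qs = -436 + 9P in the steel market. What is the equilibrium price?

Set Qd = Qs: 689 - 6P = -436 + 9P.
1125 = 15P, so P* = 75.
Q* = 689 − 6(75) = 239.

P* = 75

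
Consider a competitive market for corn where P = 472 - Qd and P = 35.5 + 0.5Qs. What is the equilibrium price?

Set the two price expressions equal: 472 - Q = 35.5 + 0.5Q.
436.5 = 1.5Q, so Q* = 291.
P* = 472 − (1)(291) = 181.

P* = 181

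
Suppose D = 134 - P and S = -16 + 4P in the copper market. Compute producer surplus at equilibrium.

Equilibrium: 134 - P = -16 + 4P gives P* = 30, Q* = 104.
Supply starts at P = 4 (where S = 0).
PS = ½(30 − 4)(104) = 1352.

Producer surplus = 1352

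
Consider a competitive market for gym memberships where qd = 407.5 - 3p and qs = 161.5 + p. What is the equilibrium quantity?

q* = 223

Set qd = qs: 407.5 - 3p = 161.5 + p.
246 = 4p, so p* = 61.5.
q* = 407.5 − 3(61.5) = 223.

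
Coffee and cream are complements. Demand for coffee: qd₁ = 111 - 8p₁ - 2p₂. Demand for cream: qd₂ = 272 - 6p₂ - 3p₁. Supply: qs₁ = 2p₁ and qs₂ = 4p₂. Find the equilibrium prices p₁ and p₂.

Market 1: 111 - 8p₁ - 2p₂ = 2p₁ → 10p₁ + 2p₂ = 111.
Market 2: 10p₂ + 3p₁ = 272.
Eliminating p₂: 10×(1) − 2×(2) gives 94p₁ = 566, so p₁ = 283/47.
Back-substitute into (2): p₂ = (272 − 3×283/47) / 10 = 2387/94.

p₁ = 283/47, p₂ = 2387/94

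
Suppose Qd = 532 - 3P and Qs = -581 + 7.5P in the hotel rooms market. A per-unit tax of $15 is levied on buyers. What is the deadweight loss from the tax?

Deadweight loss = 3375/14

Pre-tax equilibrium: P* = 106, Q* = 214.
Tax on buyers shifts demand to Qd = 532 − 3(P + 15) = 487 - 3P.
487 - 3P = -581 + 7.5P gives seller price Ps = 712/7; buyers pay Pb = 712/7 + 15 = 817/7.
New quantity: Q = 532 − 3(817/7) = 1273/7.
DWL = ½ × 15 × (214 − 1273/7) = 3375/14.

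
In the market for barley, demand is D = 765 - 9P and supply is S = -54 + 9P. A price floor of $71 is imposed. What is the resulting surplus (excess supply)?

Equilibrium price would be P* = 45.5, so the floor at 71 binds.
At P = 71: D = 126, S = 585.
Surplus = 585 − 126 = 459.

Surplus = 459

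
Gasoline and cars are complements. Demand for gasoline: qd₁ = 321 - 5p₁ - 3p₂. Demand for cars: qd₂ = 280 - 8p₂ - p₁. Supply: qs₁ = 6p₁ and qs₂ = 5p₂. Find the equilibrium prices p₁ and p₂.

p₁ = 3333/140, p₂ = 2759/140

Market 1: 321 - 5p₁ - 3p₂ = 6p₁ → 11p₁ + 3p₂ = 321.
Market 2: 13p₂ + p₁ = 280.
Eliminating p₂: 13×(1) − 3×(2) gives 140p₁ = 3333, so p₁ = 3333/140.
Back-substitute into (2): p₂ = (280 − 1×3333/140) / 13 = 2759/140.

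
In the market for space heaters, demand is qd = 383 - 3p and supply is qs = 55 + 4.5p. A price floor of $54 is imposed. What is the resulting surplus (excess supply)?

Equilibrium price would be p* = 656/15, so the floor at 54 binds.
At p = 54: qd = 221, qs = 298.
Surplus = 298 − 221 = 77.

Surplus = 77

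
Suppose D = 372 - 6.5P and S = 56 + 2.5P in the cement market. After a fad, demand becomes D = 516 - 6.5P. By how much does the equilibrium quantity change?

ΔQ = 40

Original equilibrium: P* = 316/9, Q* = 1294/9.
New equilibrium: 516 - 6.5P = 56 + 2.5P, so 460 = 9P and P' = 460/9; Q' = 516 − 6.5(460/9) = 1654/9.
Change in quantity: 1654/9 − 1294/9 = 40.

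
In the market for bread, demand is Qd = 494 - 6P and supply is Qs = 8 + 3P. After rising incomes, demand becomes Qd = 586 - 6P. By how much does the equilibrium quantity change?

Original equilibrium: P* = 54, Q* = 170.
New equilibrium: 586 - 6P = 8 + 3P, so 578 = 9P and P' = 578/9; Q' = 586 − 6(578/9) = 602/3.
Change in quantity: 602/3 − 170 = 92/3.

ΔQ = 92/3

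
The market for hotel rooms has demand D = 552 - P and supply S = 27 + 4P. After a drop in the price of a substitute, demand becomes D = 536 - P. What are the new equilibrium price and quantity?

Original equilibrium: P* = 105, Q* = 447.
New equilibrium: 536 - P = 27 + 4P, so 509 = 5P and P' = 101.8; Q' = 536 − 1(101.8) = 434.2.

P' = 101.8, Q' = 434.2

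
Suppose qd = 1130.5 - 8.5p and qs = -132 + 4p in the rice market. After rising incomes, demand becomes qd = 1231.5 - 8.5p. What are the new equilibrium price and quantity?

p' = 109.08, q' = 304.32

Original equilibrium: p* = 101, q* = 272.
New equilibrium: 1231.5 - 8.5p = -132 + 4p, so 1363.5 = 12.5p and p' = 109.08; q' = 1231.5 − 8.5(109.08) = 304.32.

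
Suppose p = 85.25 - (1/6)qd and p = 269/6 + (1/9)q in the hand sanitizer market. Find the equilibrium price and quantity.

Set the two price expressions equal: 85.25 - (1/6)q = 269/6 + (1/9)q.
485/12 = (5/18)q, so q* = 145.5.
p* = 85.25 − (1/6)(145.5) = 61.

p* = 61, q* = 145.5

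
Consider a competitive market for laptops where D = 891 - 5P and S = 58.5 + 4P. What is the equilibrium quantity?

Q* = 428.5

Set D = S: 891 - 5P = 58.5 + 4P.
832.5 = 9P, so P* = 92.5.
Q* = 891 − 5(92.5) = 428.5.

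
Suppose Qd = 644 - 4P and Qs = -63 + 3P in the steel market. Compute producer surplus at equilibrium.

Producer surplus = 9600

Equilibrium: 644 - 4P = -63 + 3P gives P* = 101, Q* = 240.
Supply starts at P = 21 (where Qs = 0).
PS = ½(101 − 21)(240) = 9600.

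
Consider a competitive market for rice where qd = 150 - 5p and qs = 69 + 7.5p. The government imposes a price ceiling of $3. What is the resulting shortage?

Shortage = 43.5

Equilibrium price would be p* = 6.48, so the ceiling at 3 binds.
At p = 3: qd = 150 − 5(3) = 135, qs = 69 + 7.5(3) = 91.5.
Shortage = 135 − 91.5 = 43.5.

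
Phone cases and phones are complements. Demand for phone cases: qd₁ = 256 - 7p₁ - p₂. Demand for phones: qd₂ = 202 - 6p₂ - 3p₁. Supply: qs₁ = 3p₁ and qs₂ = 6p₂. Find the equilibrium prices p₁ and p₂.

Market 1: 256 - 7p₁ - p₂ = 3p₁ → 10p₁ + p₂ = 256.
Market 2: 12p₂ + 3p₁ = 202.
Eliminating p₂: 12×(1) − 1×(2) gives 117p₁ = 2870, so p₁ = 2870/117.
Back-substitute into (2): p₂ = (202 − 3×2870/117) / 12 = 1252/117.

p₁ = 2870/117, p₂ = 1252/117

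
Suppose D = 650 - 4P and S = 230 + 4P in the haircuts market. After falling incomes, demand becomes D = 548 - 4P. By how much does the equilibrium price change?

ΔP = -12.75

Original equilibrium: P* = 52.5, Q* = 440.
New equilibrium: 548 - 4P = 230 + 4P, so 318 = 8P and P' = 39.75; Q' = 548 − 4(39.75) = 389.
Change in price: 39.75 − 52.5 = -12.75.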